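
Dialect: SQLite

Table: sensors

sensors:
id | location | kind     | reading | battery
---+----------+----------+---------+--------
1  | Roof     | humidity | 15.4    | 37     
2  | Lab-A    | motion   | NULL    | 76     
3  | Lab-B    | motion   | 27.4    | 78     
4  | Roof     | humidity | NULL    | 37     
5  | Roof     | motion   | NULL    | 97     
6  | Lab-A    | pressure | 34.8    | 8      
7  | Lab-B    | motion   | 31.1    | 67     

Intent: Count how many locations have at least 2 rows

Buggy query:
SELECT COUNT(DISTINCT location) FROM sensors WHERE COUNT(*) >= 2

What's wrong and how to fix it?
Bug: WHERE filters individual rows, not groups, so a group-level COUNT is invalid there

Fix: Group first with HAVING COUNT(*) >= 2, then COUNT the resulting groups

Corrected query:
SELECT COUNT(*) FROM (SELECT location FROM sensors GROUP BY location HAVING COUNT(*) >= 2)

Result:
COUNT(*)
--------
3       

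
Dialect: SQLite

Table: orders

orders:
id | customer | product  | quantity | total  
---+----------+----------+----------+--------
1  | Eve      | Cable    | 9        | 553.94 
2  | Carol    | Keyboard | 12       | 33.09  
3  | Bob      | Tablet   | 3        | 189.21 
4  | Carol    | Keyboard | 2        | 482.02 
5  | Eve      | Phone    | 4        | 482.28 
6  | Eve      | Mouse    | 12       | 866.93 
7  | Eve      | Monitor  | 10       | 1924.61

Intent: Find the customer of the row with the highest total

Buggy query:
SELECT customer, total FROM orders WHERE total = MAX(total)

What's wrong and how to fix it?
Bug: MAX(total) is an aggregate and cannot be used directly in WHERE

Fix: Use a subquery: WHERE total = (SELECT MAX(total) FROM orders)

Corrected query:
SELECT customer, total FROM orders WHERE total = (SELECT MAX(total) FROM orders)

Result:
customer | total  
---------+--------
Eve      | 1924.61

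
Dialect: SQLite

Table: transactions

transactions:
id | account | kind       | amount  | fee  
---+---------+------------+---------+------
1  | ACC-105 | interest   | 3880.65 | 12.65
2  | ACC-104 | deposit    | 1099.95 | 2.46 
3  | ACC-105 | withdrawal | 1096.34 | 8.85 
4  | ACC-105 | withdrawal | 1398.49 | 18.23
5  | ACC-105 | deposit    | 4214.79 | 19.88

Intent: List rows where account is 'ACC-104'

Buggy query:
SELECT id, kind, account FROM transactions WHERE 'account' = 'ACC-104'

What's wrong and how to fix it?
Bug: Single quotes denote string literals in SQL; the column name is being compared as a constant string

Fix: Remove the quotes around the column name (or use double quotes for an identifier)

Corrected query:
SELECT id, kind, account FROM transactions WHERE account = 'ACC-104'

Result:
id | kind    | account
---+---------+--------
2  | deposit | ACC-104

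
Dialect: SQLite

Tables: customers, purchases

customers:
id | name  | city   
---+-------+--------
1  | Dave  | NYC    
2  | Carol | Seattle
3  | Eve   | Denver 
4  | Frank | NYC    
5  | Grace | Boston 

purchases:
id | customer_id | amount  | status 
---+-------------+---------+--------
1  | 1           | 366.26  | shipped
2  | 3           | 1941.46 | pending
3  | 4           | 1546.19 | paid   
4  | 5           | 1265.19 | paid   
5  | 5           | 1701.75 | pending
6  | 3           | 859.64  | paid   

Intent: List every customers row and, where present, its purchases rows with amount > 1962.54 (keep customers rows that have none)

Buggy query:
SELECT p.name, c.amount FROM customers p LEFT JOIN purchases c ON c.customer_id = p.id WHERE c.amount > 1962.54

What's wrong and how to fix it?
Bug: Filtering c.amount in WHERE discards the NULL rows produced by LEFT JOIN, turning it into an inner join

Fix: Move the right-table condition into the ON clause so unmatched parents are kept

Corrected query:
SELECT p.name, c.amount FROM customers p LEFT JOIN purchases c ON c.customer_id = p.id AND c.amount > 1962.54

Result:
name  | amount
------+-------
Dave  | NULL  
Carol | NULL  
Eve   | NULL  
Frank | NULL  
Grace | NULL  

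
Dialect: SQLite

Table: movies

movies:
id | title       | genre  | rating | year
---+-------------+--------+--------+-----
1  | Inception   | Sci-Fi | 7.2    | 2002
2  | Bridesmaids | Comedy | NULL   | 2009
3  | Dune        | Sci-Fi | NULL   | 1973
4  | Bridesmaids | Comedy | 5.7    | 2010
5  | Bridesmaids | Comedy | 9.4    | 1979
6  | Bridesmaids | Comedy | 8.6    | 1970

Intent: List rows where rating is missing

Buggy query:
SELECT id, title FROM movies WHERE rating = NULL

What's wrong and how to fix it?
Bug: Comparing to NULL with '=' never matches; NULL = NULL is unknown, not true

Fix: Use IS NULL to test for NULL

Corrected query:
SELECT id, title FROM movies WHERE rating IS NULL

Result:
id | title      
---+------------
2  | Bridesmaids
3  | Dune       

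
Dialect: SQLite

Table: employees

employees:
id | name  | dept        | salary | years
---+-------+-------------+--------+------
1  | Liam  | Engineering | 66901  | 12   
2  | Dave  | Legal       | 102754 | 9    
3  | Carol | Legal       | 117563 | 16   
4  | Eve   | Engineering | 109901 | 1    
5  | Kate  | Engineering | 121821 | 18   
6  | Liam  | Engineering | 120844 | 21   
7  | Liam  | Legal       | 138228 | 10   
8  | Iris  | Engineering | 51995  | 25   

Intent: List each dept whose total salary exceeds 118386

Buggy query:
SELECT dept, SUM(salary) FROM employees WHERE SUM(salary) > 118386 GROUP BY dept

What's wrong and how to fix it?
Bug: Aggregate functions cannot appear in a WHERE clause

Fix: Use HAVING (which filters groups after aggregation) instead of WHERE

Corrected query:
SELECT dept, SUM(salary) FROM employees GROUP BY dept HAVING SUM(salary) > 118386

Result:
dept        | SUM(salary)
------------+------------
Engineering | 471462     
Legal       | 358545     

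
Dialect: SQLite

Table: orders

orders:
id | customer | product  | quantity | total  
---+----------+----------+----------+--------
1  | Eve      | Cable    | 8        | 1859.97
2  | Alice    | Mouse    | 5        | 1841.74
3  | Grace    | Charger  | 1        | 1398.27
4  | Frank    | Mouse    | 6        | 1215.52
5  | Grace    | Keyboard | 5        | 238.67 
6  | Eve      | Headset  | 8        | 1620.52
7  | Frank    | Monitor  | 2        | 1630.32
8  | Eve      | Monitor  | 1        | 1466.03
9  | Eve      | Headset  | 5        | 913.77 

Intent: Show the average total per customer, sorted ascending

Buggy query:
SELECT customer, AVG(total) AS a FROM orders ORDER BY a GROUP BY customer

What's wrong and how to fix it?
Bug: ORDER BY appears before GROUP BY; SQL clause order requires GROUP BY first

Fix: Move ORDER BY to the end, after GROUP BY

Corrected query:
SELECT customer, AVG(total) AS a FROM orders GROUP BY customer ORDER BY a

Result:
customer | a        
---------+----------
Grace    | 818.47   
Frank    | 1422.92  
Eve      | 1465.0725
Alice    | 1841.74  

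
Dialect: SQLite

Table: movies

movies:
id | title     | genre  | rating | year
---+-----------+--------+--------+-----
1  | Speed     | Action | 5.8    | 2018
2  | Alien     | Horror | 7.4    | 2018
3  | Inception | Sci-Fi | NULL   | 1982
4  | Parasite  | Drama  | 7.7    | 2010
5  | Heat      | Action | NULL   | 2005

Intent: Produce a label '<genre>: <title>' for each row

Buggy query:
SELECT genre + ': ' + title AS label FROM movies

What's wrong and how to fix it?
Bug: SQLite uses || for string concatenation; + coerces text to numbers (yielding 0)

Fix: Replace + with || to concatenate text

Corrected query:
SELECT genre || ': ' || title AS label FROM movies

Result:
label            
-----------------
Action: Speed    
Horror: Alien    
Sci-Fi: Inception
Drama: Parasite  
Action: Heat     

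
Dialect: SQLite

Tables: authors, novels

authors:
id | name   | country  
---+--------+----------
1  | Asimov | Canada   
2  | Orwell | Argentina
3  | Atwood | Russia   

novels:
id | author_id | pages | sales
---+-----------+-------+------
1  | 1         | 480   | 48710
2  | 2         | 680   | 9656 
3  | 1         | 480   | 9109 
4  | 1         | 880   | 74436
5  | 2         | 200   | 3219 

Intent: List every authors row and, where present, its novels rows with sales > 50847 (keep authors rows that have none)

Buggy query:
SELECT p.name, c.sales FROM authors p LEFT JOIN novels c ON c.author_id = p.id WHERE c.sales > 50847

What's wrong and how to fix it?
Bug: A WHERE condition on the right-hand table after LEFT JOIN drops unmatched parents

Fix: Move the right-table condition into the ON clause so unmatched parents are kept

Corrected query:
SELECT p.name, c.sales FROM authors p LEFT JOIN novels c ON c.author_id = p.id AND c.sales > 50847

Result:
name   | sales
-------+------
Asimov | 74436
Orwell | NULL 
Atwood | NULL 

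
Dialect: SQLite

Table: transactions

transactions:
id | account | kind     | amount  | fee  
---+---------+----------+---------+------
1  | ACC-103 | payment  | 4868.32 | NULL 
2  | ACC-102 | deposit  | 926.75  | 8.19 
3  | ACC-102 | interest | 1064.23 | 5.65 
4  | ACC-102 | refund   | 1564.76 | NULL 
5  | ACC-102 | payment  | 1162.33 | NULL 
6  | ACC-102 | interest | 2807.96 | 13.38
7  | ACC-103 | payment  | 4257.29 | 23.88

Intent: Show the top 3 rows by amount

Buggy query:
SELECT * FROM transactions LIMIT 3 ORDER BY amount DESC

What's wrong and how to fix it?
Bug: LIMIT must come after ORDER BY

Fix: Sort with ORDER BY, then apply LIMIT

Corrected query:
SELECT * FROM transactions ORDER BY amount DESC LIMIT 3

Result:
id | account | kind     | amount  | fee  
---+---------+----------+---------+------
1  | ACC-103 | payment  | 4868.32 | NULL 
7  | ACC-103 | payment  | 4257.29 | 23.88
6  | ACC-102 | interest | 2807.96 | 13.38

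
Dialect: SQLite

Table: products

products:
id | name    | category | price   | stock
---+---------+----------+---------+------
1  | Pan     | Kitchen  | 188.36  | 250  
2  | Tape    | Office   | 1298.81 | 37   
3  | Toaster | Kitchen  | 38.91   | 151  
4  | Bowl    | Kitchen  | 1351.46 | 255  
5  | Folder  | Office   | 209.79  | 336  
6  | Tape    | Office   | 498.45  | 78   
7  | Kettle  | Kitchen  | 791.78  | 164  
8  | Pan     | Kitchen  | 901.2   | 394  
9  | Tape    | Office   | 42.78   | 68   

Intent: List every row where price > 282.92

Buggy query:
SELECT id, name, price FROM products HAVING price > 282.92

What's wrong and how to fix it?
Bug: HAVING filters the output of aggregation, but this query has no GROUP BY and no aggregate functions, so SQLite rejects it (HAVING clause on a non-aggregate query); the condition here is per row

Fix: Replace HAVING with WHERE since the condition applies to individual rows

Corrected query:
SELECT id, name, price FROM products WHERE price > 282.92

Result:
id | name   | price  
---+--------+--------
2  | Tape   | 1298.81
4  | Bowl   | 1351.46
6  | Tape   | 498.45 
7  | Kettle | 791.78 
8  | Pan    | 901.2  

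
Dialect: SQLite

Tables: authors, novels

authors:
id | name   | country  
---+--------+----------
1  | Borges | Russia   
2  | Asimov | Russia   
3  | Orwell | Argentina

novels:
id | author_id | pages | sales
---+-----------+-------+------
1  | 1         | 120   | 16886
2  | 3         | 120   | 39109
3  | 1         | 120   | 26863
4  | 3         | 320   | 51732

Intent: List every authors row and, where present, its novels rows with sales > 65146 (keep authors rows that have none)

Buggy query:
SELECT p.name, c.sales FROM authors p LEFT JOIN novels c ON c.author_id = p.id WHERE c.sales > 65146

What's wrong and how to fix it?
Bug: A WHERE condition on the right-hand table after LEFT JOIN drops unmatched parents

Fix: Move the right-table condition into the ON clause so unmatched parents are kept

Corrected query:
SELECT p.name, c.sales FROM authors p LEFT JOIN novels c ON c.author_id = p.id AND c.sales > 65146

Result:
name   | sales
-------+------
Borges | NULL 
Asimov | NULL 
Orwell | NULL 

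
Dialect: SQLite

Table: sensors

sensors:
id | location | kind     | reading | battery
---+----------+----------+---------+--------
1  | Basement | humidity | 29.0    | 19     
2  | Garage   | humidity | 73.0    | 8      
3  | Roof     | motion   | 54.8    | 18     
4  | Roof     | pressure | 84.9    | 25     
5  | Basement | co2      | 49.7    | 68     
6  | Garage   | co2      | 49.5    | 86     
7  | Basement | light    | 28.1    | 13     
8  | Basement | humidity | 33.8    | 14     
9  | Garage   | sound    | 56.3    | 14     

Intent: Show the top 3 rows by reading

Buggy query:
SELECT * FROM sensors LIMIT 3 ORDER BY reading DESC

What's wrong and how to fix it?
Bug: ORDER BY cannot follow LIMIT; LIMIT is the final clause

Fix: Swap the clauses: ORDER BY first, then LIMIT

Corrected query:
SELECT * FROM sensors ORDER BY reading DESC LIMIT 3

Result:
id | location | kind     | reading | battery
---+----------+----------+---------+--------
4  | Roof     | pressure | 84.9    | 25     
2  | Garage   | humidity | 73      | 8      
9  | Garage   | sound    | 56.3    | 14     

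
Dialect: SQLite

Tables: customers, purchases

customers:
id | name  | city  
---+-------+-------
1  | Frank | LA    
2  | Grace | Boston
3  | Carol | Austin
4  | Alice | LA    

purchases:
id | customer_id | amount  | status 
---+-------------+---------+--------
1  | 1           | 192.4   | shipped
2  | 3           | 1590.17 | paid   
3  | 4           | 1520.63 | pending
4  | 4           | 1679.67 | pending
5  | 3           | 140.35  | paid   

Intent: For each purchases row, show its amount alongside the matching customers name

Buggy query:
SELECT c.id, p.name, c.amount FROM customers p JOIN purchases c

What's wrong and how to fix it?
Bug: JOIN with no ON clause produces a cartesian product; every purchases row pairs with every customers row

Fix: Add ON c.customer_id = p.id to the JOIN

Corrected query:
SELECT c.id, p.name, c.amount FROM customers p JOIN purchases c ON c.customer_id = p.id

Result:
id | name  | amount 
---+-------+--------
1  | Frank | 192.4  
2  | Carol | 1590.17
3  | Alice | 1520.63
4  | Alice | 1679.67
5  | Carol | 140.35 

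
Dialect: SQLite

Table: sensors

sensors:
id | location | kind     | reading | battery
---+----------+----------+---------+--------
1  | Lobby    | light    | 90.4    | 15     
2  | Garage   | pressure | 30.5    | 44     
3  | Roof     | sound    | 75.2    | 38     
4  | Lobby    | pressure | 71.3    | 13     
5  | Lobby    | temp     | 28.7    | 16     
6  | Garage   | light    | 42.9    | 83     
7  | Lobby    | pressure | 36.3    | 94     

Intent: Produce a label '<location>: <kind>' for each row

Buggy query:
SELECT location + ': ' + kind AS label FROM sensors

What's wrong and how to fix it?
Bug: SQLite uses || for string concatenation; + coerces text to numbers (yielding 0)

Fix: Replace + with || to concatenate text

Corrected query:
SELECT location || ': ' || kind AS label FROM sensors

Result:
label           
----------------
Lobby: light    
Garage: pressure
Roof: sound     
Lobby: pressure 
Lobby: temp     
Garage: light   
Lobby: pressure 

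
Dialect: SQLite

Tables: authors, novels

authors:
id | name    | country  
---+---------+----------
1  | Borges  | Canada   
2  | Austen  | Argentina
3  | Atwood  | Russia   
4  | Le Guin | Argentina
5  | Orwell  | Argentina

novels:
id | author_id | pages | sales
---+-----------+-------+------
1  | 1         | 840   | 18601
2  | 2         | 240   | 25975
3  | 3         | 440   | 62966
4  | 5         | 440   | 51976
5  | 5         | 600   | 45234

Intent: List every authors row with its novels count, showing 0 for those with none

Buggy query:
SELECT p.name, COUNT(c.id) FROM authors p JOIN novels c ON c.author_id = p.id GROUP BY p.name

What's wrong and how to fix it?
Bug: INNER JOIN drops authors rows that have no matching novels rows

Fix: Switch to LEFT JOIN to retain unmatched parent rows

Corrected query:
SELECT p.name, COUNT(c.id) FROM authors p LEFT JOIN novels c ON c.author_id = p.id GROUP BY p.name

Result:
name    | COUNT(c.id)
--------+------------
Atwood  | 1          
Austen  | 1          
Borges  | 1          
Le Guin | 0          
Orwell  | 2          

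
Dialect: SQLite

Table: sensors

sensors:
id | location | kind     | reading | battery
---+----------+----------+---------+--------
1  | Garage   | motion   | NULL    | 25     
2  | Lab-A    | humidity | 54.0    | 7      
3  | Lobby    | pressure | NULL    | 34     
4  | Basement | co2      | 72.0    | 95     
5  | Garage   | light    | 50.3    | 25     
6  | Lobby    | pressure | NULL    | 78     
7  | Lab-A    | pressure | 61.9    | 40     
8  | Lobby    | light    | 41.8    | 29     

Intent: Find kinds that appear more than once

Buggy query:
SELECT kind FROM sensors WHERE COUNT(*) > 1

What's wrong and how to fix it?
Bug: COUNT(*) is an aggregate and cannot be used in WHERE

Fix: GROUP BY kind, then filter groups with HAVING COUNT(*) > 1

Corrected query:
SELECT kind FROM sensors GROUP BY kind HAVING COUNT(*) > 1

Result:
kind    
--------
light   
pressure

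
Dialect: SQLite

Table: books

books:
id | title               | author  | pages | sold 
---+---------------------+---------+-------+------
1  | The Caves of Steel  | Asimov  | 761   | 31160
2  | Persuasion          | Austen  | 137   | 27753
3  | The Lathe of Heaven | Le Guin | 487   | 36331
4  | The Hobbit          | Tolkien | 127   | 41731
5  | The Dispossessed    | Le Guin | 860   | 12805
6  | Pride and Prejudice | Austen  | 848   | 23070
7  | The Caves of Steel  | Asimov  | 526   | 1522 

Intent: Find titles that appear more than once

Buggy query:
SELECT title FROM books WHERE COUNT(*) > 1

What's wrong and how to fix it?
Bug: WHERE can't reference COUNT(*); aggregates are computed after WHERE

Fix: GROUP BY title, then filter groups with HAVING COUNT(*) > 1

Corrected query:
SELECT title FROM books GROUP BY title HAVING COUNT(*) > 1

Result:
title             
------------------
The Caves of Steel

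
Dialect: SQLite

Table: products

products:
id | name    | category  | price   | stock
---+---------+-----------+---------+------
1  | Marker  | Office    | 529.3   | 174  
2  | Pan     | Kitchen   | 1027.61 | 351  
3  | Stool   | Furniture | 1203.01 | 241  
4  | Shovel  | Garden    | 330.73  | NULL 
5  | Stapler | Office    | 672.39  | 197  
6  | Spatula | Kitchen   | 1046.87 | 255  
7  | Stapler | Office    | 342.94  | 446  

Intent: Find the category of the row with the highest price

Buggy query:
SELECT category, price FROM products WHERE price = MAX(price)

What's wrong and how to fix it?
Bug: WHERE is evaluated per row; an aggregate over the whole table isn't defined there

Fix: Wrap MAX in a scalar subquery so WHERE compares against a single value

Corrected query:
SELECT category, price FROM products WHERE price = (SELECT MAX(price) FROM products)

Result:
category  | price  
----------+--------
Furniture | 1203.01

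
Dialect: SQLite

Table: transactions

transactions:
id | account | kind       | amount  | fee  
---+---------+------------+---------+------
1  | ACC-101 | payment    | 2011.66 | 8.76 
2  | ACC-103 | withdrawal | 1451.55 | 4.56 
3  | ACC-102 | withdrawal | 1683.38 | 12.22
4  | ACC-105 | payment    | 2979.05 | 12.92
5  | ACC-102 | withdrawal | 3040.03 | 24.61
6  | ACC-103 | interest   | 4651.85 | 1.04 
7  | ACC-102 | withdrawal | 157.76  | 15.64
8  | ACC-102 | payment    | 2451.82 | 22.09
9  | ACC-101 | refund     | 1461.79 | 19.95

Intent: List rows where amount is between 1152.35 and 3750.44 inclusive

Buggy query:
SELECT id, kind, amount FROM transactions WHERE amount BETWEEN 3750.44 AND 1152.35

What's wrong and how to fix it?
Bug: The bounds are reversed; BETWEEN a AND b requires a <= b to match anything

Fix: Write BETWEEN 1152.35 AND 3750.44

Corrected query:
SELECT id, kind, amount FROM transactions WHERE amount BETWEEN 1152.35 AND 3750.44

Result:
id | kind       | amount 
---+------------+--------
1  | payment    | 2011.66
2  | withdrawal | 1451.55
3  | withdrawal | 1683.38
4  | payment    | 2979.05
5  | withdrawal | 3040.03
8  | payment    | 2451.82
9  | refund     | 1461.79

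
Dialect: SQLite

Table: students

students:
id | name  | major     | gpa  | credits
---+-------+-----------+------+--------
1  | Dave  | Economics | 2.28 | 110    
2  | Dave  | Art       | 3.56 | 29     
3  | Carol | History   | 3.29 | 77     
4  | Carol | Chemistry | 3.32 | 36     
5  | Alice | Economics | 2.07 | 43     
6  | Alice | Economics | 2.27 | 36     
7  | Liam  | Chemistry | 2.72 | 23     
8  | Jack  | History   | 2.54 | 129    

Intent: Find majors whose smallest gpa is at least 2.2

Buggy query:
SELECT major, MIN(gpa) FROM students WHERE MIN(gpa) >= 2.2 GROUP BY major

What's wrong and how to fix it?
Bug: Aggregates like MIN are computed per group after WHERE runs

Fix: Use HAVING for the per-group MIN condition

Corrected query:
SELECT major, MIN(gpa) FROM students GROUP BY major HAVING MIN(gpa) >= 2.2

Result:
major     | MIN(gpa)
----------+---------
Art       | 3.56    
Chemistry | 2.72    
History   | 2.54    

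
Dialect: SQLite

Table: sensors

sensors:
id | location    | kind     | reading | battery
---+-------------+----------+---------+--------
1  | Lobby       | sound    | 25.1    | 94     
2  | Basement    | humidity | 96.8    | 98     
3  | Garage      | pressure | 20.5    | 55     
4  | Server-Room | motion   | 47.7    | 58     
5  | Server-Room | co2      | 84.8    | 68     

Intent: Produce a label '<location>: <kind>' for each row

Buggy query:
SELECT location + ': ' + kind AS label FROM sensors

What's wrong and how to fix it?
Bug: '+' is numeric addition; on text columns SQLite converts them to 0 instead of concatenating

Fix: Replace + with || to concatenate text

Corrected query:
SELECT location || ': ' || kind AS label FROM sensors

Result:
label              
-------------------
Lobby: sound       
Basement: humidity 
Garage: pressure   
Server-Room: motion
Server-Room: co2   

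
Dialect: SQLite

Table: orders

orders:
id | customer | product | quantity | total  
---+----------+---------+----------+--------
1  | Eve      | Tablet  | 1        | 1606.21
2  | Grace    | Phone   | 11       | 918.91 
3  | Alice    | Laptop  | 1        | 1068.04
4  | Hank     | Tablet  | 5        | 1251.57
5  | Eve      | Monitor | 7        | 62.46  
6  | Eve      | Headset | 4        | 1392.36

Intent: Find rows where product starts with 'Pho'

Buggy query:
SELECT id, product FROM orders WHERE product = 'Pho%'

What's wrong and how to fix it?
Bug: '=' compares the literal string including the % character; pattern matching needs LIKE

Fix: Replace '=' with LIKE so 'Pho%' is treated as a pattern

Corrected query:
SELECT id, product FROM orders WHERE product LIKE 'Pho%'

Result:
id | product
---+--------
2  | Phone  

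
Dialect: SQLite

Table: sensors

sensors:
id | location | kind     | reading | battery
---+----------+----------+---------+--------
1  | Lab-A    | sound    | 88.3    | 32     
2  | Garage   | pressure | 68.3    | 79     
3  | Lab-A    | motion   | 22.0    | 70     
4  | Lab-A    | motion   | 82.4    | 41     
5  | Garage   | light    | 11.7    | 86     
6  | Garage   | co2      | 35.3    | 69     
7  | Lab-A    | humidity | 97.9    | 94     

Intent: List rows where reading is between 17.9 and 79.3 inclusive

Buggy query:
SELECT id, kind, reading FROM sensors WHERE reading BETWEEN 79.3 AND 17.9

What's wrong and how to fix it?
Bug: BETWEEN expects the lower bound first; with 79.3 AND 17.9 the range is empty

Fix: Write BETWEEN 17.9 AND 79.3

Corrected query:
SELECT id, kind, reading FROM sensors WHERE reading BETWEEN 17.9 AND 79.3

Result:
id | kind     | reading
---+----------+--------
2  | pressure | 68.3   
3  | motion   | 22     
6  | co2      | 35.3   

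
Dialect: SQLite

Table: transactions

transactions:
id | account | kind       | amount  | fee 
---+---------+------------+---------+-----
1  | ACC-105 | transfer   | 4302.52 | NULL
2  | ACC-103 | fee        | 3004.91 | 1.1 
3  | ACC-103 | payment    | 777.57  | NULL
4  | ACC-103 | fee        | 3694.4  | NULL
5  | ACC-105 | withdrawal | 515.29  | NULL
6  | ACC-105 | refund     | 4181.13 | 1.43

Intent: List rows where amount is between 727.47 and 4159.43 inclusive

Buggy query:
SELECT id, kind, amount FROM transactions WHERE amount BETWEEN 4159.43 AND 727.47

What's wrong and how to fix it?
Bug: The bounds are reversed; BETWEEN a AND b requires a <= b to match anything

Fix: Write BETWEEN 727.47 AND 4159.43

Corrected query:
SELECT id, kind, amount FROM transactions WHERE amount BETWEEN 727.47 AND 4159.43

Result:
id | kind    | amount 
---+---------+--------
2  | fee     | 3004.91
3  | payment | 777.57 
4  | fee     | 3694.4 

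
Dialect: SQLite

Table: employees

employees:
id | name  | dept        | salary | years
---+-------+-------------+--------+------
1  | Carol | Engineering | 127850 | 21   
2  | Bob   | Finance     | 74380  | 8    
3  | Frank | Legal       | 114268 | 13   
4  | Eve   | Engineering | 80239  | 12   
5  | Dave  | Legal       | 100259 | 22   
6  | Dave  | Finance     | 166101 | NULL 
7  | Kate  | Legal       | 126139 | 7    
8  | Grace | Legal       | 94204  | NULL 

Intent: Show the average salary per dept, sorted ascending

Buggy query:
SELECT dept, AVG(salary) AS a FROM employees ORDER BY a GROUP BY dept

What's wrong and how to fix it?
Bug: GROUP BY must precede ORDER BY

Fix: Reorder: SELECT … FROM … GROUP BY … ORDER BY …

Corrected query:
SELECT dept, AVG(salary) AS a FROM employees GROUP BY dept ORDER BY a

Result:
dept        | a       
------------+---------
Engineering | 104044.5
Legal       | 108717.5
Finance     | 120240.5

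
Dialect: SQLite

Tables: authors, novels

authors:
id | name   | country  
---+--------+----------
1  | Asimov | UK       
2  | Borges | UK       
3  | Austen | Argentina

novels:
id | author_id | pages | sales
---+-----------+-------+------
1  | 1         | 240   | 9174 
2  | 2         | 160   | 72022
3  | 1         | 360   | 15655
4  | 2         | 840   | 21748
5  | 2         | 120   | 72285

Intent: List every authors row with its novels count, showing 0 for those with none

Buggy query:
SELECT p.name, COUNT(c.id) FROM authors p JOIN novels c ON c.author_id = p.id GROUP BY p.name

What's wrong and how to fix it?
Bug: INNER JOIN drops authors rows that have no matching novels rows

Fix: Use LEFT JOIN so parents without children still appear (COUNT(c.id) gives 0)

Corrected query:
SELECT p.name, COUNT(c.id) FROM authors p LEFT JOIN novels c ON c.author_id = p.id GROUP BY p.name

Result:
name   | COUNT(c.id)
-------+------------
Asimov | 2          
Austen | 0          
Borges | 3          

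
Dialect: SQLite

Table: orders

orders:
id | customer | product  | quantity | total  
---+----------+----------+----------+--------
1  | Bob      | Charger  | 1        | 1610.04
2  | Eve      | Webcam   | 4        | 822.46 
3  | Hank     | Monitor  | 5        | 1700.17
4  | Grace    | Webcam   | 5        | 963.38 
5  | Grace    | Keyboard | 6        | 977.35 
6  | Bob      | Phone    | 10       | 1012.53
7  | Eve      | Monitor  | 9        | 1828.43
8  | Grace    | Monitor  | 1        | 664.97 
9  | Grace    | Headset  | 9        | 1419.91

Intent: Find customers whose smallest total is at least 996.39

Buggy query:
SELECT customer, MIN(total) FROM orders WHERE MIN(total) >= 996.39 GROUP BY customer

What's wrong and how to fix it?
Bug: Aggregates like MIN are computed per group after WHERE runs

Fix: Replace WHERE with HAVING after the GROUP BY

Corrected query:
SELECT customer, MIN(total) FROM orders GROUP BY customer HAVING MIN(total) >= 996.39

Result:
customer | MIN(total)
---------+-----------
Bob      | 1012.53   
Hank     | 1700.17   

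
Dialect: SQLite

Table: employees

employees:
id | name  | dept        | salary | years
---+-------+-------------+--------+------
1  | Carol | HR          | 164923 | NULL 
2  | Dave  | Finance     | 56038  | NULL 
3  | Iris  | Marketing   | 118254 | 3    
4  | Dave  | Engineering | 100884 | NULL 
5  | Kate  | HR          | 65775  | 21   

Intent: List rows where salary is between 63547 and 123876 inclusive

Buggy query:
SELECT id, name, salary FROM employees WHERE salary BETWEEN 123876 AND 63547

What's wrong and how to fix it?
Bug: BETWEEN expects the lower bound first; with 123876 AND 63547 the range is empty

Fix: Write BETWEEN 63547 AND 123876

Corrected query:
SELECT id, name, salary FROM employees WHERE salary BETWEEN 63547 AND 123876

Result:
id | name | salary
---+------+-------
3  | Iris | 118254
4  | Dave | 100884
5  | Kate | 65775 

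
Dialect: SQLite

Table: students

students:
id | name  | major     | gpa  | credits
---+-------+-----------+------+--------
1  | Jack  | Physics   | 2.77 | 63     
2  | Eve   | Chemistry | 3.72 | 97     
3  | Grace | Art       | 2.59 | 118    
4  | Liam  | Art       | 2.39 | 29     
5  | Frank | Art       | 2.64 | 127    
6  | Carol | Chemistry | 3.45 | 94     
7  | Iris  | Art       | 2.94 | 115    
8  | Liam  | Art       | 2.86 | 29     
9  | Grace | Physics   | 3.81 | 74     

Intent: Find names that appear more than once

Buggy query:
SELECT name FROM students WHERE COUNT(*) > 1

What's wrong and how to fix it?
Bug: WHERE can't reference COUNT(*); aggregates are computed after WHERE

Fix: Group first, then use HAVING for the count condition

Corrected query:
SELECT name FROM students GROUP BY name HAVING COUNT(*) > 1

Result:
name 
-----
Grace
Liam 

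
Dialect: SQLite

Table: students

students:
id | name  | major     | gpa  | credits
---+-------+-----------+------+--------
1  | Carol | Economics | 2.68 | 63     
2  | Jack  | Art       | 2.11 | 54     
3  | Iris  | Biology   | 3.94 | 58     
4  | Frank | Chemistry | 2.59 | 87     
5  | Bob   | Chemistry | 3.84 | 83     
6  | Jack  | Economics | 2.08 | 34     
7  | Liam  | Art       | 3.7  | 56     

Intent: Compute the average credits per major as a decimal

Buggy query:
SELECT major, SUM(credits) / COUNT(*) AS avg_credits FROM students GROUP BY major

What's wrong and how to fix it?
Bug: SUM(credits) and COUNT(*) are both integers; the division truncates the fractional part

Fix: Cast one side to REAL so the division keeps the fractional part

Corrected query:
SELECT major, SUM(credits) * 1.0 / COUNT(*) AS avg_credits FROM students GROUP BY major

Result:
major     | avg_credits
----------+------------
Art       | 55         
Biology   | 58         
Chemistry | 85         
Economics | 48.5       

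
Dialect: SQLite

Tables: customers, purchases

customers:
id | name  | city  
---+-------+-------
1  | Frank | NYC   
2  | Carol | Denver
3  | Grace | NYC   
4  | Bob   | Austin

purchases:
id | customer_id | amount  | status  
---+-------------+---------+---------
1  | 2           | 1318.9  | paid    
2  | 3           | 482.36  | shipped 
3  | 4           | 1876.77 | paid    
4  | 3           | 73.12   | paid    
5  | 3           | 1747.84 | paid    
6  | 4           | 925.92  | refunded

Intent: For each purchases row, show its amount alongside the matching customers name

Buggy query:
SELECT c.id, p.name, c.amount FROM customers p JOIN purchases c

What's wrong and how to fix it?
Bug: Missing join condition: each purchases row is matched to all customers rows instead of just its own

Fix: Add ON c.customer_id = p.id to the JOIN

Corrected query:
SELECT c.id, p.name, c.amount FROM customers p JOIN purchases c ON c.customer_id = p.id

Result:
id | name  | amount 
---+-------+--------
1  | Carol | 1318.9 
2  | Grace | 482.36 
3  | Bob   | 1876.77
4  | Grace | 73.12  
5  | Grace | 1747.84
6  | Bob   | 925.92 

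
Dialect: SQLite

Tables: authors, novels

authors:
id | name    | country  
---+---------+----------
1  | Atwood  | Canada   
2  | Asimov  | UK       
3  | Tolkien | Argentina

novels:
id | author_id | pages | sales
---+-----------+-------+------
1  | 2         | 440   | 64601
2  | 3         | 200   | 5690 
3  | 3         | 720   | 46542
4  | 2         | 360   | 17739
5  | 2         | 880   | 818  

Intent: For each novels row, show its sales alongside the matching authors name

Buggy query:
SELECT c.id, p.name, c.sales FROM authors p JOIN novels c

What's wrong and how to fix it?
Bug: JOIN with no ON clause produces a cartesian product; every novels row pairs with every authors row

Fix: Specify the join condition linking the foreign key to the parent id

Corrected query:
SELECT c.id, p.name, c.sales FROM authors p JOIN novels c ON c.author_id = p.id

Result:
id | name    | sales
---+---------+------
1  | Asimov  | 64601
2  | Tolkien | 5690 
3  | Tolkien | 46542
4  | Asimov  | 17739
5  | Asimov  | 818  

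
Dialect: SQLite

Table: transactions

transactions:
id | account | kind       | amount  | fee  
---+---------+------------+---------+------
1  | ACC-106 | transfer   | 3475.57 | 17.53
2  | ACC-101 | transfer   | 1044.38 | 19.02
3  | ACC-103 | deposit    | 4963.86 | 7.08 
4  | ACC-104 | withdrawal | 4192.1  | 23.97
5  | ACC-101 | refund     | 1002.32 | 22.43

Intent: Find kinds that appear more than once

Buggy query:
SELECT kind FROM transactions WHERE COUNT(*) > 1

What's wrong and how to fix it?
Bug: COUNT(*) is an aggregate and cannot be used in WHERE

Fix: GROUP BY kind, then filter groups with HAVING COUNT(*) > 1

Corrected query:
SELECT kind FROM transactions GROUP BY kind HAVING COUNT(*) > 1

Result:
kind    
--------
transfer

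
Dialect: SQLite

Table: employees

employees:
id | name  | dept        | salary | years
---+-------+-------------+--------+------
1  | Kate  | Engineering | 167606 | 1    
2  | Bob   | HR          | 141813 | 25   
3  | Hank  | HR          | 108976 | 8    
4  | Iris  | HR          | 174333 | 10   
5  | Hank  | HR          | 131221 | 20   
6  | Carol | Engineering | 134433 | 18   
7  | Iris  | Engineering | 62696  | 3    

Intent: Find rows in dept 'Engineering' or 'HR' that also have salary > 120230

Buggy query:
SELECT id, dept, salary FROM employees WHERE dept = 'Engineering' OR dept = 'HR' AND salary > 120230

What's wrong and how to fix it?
Bug: Without parentheses, AND is evaluated before OR, so the salary filter only applies to the 'HR' branch

Fix: Add parentheses around the OR so the AND applies to both alternatives

Corrected query:
SELECT id, dept, salary FROM employees WHERE (dept = 'Engineering' OR dept = 'HR') AND salary > 120230

Result:
id | dept        | salary
---+-------------+-------
1  | Engineering | 167606
2  | HR          | 141813
4  | HR          | 174333
5  | HR          | 131221
6  | Engineering | 134433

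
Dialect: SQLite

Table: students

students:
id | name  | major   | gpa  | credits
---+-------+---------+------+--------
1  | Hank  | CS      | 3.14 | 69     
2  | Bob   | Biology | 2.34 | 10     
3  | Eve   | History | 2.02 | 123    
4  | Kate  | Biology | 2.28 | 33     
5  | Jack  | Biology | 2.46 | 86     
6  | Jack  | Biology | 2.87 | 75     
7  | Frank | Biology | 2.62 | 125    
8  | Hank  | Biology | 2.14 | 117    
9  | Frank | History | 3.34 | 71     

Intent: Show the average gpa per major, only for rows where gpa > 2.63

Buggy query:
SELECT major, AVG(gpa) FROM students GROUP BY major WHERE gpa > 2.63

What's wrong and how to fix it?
Bug: WHERE cannot follow GROUP BY

Fix: Place WHERE between FROM and GROUP BY

Corrected query:
SELECT major, AVG(gpa) FROM students WHERE gpa > 2.63 GROUP BY major

Result:
major   | AVG(gpa)
--------+---------
Biology | 2.87    
CS      | 3.14    
History | 3.34    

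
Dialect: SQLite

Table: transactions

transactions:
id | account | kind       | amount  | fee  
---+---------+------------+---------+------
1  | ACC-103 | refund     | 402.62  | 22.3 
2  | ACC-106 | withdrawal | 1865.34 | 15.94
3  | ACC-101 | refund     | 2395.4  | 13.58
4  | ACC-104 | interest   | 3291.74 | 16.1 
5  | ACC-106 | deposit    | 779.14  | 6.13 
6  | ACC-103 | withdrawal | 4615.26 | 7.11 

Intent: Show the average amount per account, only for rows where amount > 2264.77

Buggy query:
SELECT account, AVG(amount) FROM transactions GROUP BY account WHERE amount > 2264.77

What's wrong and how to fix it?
Bug: Row-level WHERE must come before GROUP BY in the clause order

Fix: Move the WHERE clause before GROUP BY

Corrected query:
SELECT account, AVG(amount) FROM transactions WHERE amount > 2264.77 GROUP BY account

Result:
account | AVG(amount)
--------+------------
ACC-101 | 2395.4     
ACC-103 | 4615.26    
ACC-104 | 3291.74    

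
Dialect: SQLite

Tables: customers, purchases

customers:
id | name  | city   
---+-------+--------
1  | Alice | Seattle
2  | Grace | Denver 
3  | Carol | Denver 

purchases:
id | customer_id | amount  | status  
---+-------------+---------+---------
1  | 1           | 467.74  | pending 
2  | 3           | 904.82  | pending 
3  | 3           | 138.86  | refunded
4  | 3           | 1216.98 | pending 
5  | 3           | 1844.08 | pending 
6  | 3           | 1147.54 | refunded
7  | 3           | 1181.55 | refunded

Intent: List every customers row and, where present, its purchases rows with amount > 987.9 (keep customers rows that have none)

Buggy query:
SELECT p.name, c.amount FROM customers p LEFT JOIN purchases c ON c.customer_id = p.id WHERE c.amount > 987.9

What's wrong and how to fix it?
Bug: Filtering c.amount in WHERE discards the NULL rows produced by LEFT JOIN, turning it into an inner join

Fix: Put 'c.amount > 987.9' in the JOIN's ON clause instead of WHERE

Corrected query:
SELECT p.name, c.amount FROM customers p LEFT JOIN purchases c ON c.customer_id = p.id AND c.amount > 987.9

Result:
name  | amount 
------+--------
Alice | NULL   
Grace | NULL   
Carol | 1147.54
Carol | 1181.55
Carol | 1216.98
Carol | 1844.08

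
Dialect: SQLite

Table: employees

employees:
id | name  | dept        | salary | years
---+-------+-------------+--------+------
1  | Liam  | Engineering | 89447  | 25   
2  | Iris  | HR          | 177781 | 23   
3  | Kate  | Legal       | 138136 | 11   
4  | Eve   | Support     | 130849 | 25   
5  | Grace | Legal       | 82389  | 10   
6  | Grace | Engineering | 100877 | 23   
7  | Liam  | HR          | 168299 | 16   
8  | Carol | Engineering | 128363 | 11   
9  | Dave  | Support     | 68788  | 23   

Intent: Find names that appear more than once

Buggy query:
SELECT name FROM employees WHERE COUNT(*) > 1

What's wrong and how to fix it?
Bug: WHERE can't reference COUNT(*); aggregates are computed after WHERE

Fix: GROUP BY name, then filter groups with HAVING COUNT(*) > 1

Corrected query:
SELECT name FROM employees GROUP BY name HAVING COUNT(*) > 1

Result:
name 
-----
Grace
Liam 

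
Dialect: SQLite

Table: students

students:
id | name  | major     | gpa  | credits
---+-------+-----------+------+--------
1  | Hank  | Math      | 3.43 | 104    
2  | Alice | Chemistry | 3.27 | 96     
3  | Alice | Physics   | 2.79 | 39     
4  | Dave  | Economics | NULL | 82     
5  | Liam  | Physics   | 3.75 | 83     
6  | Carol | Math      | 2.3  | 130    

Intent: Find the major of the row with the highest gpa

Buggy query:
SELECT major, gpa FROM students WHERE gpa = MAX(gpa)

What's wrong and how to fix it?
Bug: MAX(gpa) is an aggregate and cannot be used directly in WHERE

Fix: Use a subquery: WHERE gpa = (SELECT MAX(gpa) FROM students)

Corrected query:
SELECT major, gpa FROM students WHERE gpa = (SELECT MAX(gpa) FROM students)

Result:
major   | gpa 
--------+-----
Physics | 3.75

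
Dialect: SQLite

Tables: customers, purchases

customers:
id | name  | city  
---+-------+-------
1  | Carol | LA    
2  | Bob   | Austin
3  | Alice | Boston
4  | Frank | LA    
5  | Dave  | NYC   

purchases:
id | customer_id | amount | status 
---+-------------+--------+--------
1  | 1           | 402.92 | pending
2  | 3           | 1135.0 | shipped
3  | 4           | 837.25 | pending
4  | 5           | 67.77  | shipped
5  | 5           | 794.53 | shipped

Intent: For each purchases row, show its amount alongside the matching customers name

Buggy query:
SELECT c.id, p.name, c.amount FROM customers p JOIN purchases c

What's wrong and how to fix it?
Bug: JOIN with no ON clause produces a cartesian product; every purchases row pairs with every customers row

Fix: Specify the join condition linking the foreign key to the parent id

Corrected query:
SELECT c.id, p.name, c.amount FROM customers p JOIN purchases c ON c.customer_id = p.id

Result:
id | name  | amount
---+-------+-------
1  | Carol | 402.92
2  | Alice | 1135  
3  | Frank | 837.25
4  | Dave  | 67.77 
5  | Dave  | 794.53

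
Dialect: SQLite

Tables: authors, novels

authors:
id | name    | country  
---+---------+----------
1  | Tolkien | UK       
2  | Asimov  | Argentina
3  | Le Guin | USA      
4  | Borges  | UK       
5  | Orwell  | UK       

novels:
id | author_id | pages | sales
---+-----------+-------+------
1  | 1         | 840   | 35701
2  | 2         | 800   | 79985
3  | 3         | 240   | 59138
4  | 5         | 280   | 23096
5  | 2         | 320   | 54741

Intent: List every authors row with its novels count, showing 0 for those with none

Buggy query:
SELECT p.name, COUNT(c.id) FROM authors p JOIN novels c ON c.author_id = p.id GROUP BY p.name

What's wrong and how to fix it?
Bug: An inner join excludes parents with zero children

Fix: Use LEFT JOIN so parents without children still appear (COUNT(c.id) gives 0)

Corrected query:
SELECT p.name, COUNT(c.id) FROM authors p LEFT JOIN novels c ON c.author_id = p.id GROUP BY p.name

Result:
name    | COUNT(c.id)
--------+------------
Asimov  | 2          
Borges  | 0          
Le Guin | 1          
Orwell  | 1          
Tolkien | 1          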